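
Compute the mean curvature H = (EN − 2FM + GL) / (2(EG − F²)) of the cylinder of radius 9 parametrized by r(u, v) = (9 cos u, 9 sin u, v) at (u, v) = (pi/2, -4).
H = -1/18

With E = 81, F = 0, G = 1, L = -9, M = 0, N = 0, assemble
  H = (EN − 2FM + GL) / (2(EG − F²)) = -1/18.
At (u, v) = (pi/2, -4): H = -1/18.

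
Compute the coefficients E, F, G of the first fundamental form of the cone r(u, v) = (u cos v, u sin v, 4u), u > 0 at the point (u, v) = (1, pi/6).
E = 17;  F = 0;  G = 1

Partials: r_u = (cos(v), sin(v), 4), r_v = (-u*sin(v), u*cos(v), 0). As functions of (u, v):
  E = r_u · r_u = 17,
  F = r_u · r_v = 0,
  G = r_v · r_v = u^2.
Evaluating at (u, v) = (1, pi/6): E = 17, F = 0, G = 1.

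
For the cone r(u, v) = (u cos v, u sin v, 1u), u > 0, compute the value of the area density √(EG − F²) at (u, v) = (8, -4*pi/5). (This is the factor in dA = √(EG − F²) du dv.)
√(EG − F²)|_{(8, -4*pi/5)} = 8*sqrt(2)

E = 2, F = 0, G = u^2, so EG − F² = 2*u^2. Taking the positive square root: √(EG − F²) = sqrt(2)*Abs(u). At (u, v) = (8, -4*pi/5): 8*sqrt(2).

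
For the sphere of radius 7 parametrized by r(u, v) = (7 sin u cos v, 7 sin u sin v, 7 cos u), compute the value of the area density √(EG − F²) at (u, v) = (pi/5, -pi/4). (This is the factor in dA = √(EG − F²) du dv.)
√(EG − F²)|_{(pi/5, -pi/4)} = 49*sqrt(10 - 2*sqrt(5))/4

E = 49, F = 0, G = 49*sin(u)^2, so EG − F² = 2401*sin(u)^2. Taking the positive square root: √(EG − F²) = 49*Abs(sin(u)). At (u, v) = (pi/5, -pi/4): 49*sqrt(10 - 2*sqrt(5))/4.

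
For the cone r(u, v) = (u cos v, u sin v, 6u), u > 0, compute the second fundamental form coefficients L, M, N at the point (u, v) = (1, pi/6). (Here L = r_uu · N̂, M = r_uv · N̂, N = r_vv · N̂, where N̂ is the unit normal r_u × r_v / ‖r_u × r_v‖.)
L = 0;  M = 0;  N = 6*sqrt(37)/37

Compute the unit normal N̂(u, v) = (-6*sqrt(37)*u*cos(v)/(37*Abs(u)), -6*sqrt(37)*u*sin(v)/(37*Abs(u)), sqrt(37)*u/(37*Abs(u))), and the second partials r_uu, r_uv, r_vv. Take dot products:
  L(u, v) = r_uu · N̂ = 0,
  M(u, v) = r_uv · N̂ = 0,
  N(u, v) = r_vv · N̂ = 6*sqrt(37)*u^2/(37*Abs(u)).
Evaluating at (u, v) = (1, pi/6):
  L = 0, M = 0, N = 6*sqrt(37)/37.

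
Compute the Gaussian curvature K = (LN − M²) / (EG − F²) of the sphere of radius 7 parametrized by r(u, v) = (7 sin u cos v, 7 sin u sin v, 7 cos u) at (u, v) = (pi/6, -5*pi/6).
K = 1/49

Coefficients of the first fundamental form: E = 49, F = 0, G = 49*sin(u)^2.
Coefficients of the second fundamental form: L = -7*sin(u)/Abs(sin(u)), M = 0, N = -7*sin(u)^3/Abs(sin(u)).
Assemble K = (LN − M²)/(EG − F²) = 1/49. At (u, v) = (pi/6, -5*pi/6): K = 1/49.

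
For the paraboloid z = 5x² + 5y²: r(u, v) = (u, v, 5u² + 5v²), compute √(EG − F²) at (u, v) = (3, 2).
√(EG − F²)|_{(3, 2)} = sqrt(1301)

E = 100*u^2 + 1, F = 100*u*v, G = 100*v^2 + 1; EG − F² = 100*u^2 + 100*v^2 + 1; √(EG − F²) = sqrt(100*u^2 + 100*v^2 + 1). At the given point: sqrt(1301).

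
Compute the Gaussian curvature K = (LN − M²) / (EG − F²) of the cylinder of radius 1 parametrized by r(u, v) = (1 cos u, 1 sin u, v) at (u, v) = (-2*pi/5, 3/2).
K = 0

Coefficients of the first fundamental form: E = 1, F = 0, G = 1.
Coefficients of the second fundamental form: L = -1, M = 0, N = 0.
Assemble K = (LN − M²)/(EG − F²) = 0. At (u, v) = (-2*pi/5, 3/2): K = 0.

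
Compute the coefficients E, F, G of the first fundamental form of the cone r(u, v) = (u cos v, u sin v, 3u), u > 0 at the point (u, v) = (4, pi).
E = 10;  F = 0;  G = 16

Partials: r_u = (cos(v), sin(v), 3), r_v = (-u*sin(v), u*cos(v), 0). As functions of (u, v):
  E = r_u · r_u = 10,
  F = r_u · r_v = 0,
  G = r_v · r_v = u^2.
Evaluating at (u, v) = (4, pi): E = 10, F = 0, G = 16.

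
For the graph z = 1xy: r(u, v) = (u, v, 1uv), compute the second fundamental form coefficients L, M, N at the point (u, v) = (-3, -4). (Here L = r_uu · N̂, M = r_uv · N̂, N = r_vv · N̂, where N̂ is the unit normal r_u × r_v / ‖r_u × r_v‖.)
L = 0;  M = sqrt(26)/26;  N = 0

Compute the unit normal N̂(u, v) = (-v/sqrt(u^2 + v^2 + 1), -u/sqrt(u^2 + v^2 + 1), 1/sqrt(u^2 + v^2 + 1)), and the second partials r_uu, r_uv, r_vv. Take dot products:
  L(u, v) = r_uu · N̂ = 0,
  M(u, v) = r_uv · N̂ = 1/sqrt(u^2 + v^2 + 1),
  N(u, v) = r_vv · N̂ = 0.
Evaluating at (u, v) = (-3, -4):
  L = 0, M = sqrt(26)/26, N = 0.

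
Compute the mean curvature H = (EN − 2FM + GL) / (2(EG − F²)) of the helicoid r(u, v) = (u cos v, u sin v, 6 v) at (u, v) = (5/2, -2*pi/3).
H = 0

With E = 1, F = 0, G = u^2 + 36, L = 0, M = -6/sqrt(u^2 + 36), N = 0, assemble
  H = (EN − 2FM + GL) / (2(EG − F²)) = 0.
At (u, v) = (5/2, -2*pi/3): H = 0.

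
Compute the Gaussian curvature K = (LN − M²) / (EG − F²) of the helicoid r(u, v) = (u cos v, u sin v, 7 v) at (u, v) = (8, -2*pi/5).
K = -49/12769

Coefficients of the first fundamental form: E = 1, F = 0, G = u^2 + 49.
Coefficients of the second fundamental form: L = 0, M = -7/sqrt(u^2 + 49), N = 0.
Assemble K = (LN − M²)/(EG − F²) = -49/(u^2 + 49)^2. At (u, v) = (8, -2*pi/5): K = -49/12769.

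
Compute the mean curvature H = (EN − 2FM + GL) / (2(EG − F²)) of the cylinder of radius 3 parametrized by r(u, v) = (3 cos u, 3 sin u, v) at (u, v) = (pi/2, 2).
H = -1/6

With E = 9, F = 0, G = 1, L = -3, M = 0, N = 0, assemble
  H = (EN − 2FM + GL) / (2(EG − F²)) = -1/6.
At (u, v) = (pi/2, 2): H = -1/6.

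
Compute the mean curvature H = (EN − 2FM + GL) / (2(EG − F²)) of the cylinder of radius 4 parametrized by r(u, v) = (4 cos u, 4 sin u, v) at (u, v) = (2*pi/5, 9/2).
H = -1/8

With E = 16, F = 0, G = 1, L = -4, M = 0, N = 0, assemble
  H = (EN − 2FM + GL) / (2(EG − F²)) = -1/8.
At (u, v) = (2*pi/5, 9/2): H = -1/8.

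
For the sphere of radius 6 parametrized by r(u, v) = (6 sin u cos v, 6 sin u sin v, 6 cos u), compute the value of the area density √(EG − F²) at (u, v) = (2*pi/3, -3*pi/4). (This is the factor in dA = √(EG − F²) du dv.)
√(EG − F²)|_{(2*pi/3, -3*pi/4)} = 18*sqrt(3)

E = 36, F = 0, G = 36*sin(u)^2, so EG − F² = 1296*sin(u)^2. Taking the positive square root: √(EG − F²) = 36*Abs(sin(u)). At (u, v) = (2*pi/3, -3*pi/4): 18*sqrt(3).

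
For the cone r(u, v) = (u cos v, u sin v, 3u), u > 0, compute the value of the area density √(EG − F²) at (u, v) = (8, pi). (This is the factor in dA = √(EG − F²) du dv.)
√(EG − F²)|_{(8, pi)} = 8*sqrt(10)

E = 10, F = 0, G = u^2, so EG − F² = 10*u^2. Taking the positive square root: √(EG − F²) = sqrt(10)*Abs(u). At (u, v) = (8, pi): 8*sqrt(10).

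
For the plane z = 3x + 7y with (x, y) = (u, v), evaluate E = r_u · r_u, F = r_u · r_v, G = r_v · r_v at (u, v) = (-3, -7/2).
E = 10;  F = 21;  G = 50

Partials: r_u = (1, 0, 3), r_v = (0, 1, 7). As functions of (u, v):
  E = r_u · r_u = 10,
  F = r_u · r_v = 21,
  G = r_v · r_v = 50.
Evaluating at (u, v) = (-3, -7/2): E = 10, F = 21, G = 50.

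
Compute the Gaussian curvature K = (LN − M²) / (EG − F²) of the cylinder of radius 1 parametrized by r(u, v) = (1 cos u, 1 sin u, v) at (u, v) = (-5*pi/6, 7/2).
K = 0

Coefficients of the first fundamental form: E = 1, F = 0, G = 1.
Coefficients of the second fundamental form: L = -1, M = 0, N = 0.
Assemble K = (LN − M²)/(EG − F²) = 0. At (u, v) = (-5*pi/6, 7/2): K = 0.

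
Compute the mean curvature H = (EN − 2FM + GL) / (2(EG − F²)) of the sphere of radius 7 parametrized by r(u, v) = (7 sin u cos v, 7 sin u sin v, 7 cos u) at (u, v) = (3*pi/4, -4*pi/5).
H = -1/7

With E = 49, F = 0, G = 49*sin(u)^2, L = -7*sin(u)/Abs(sin(u)), M = 0, N = -7*sin(u)^3/Abs(sin(u)), assemble
  H = (EN − 2FM + GL) / (2(EG − F²)) = -sin(u)/(7*Abs(sin(u))).
At (u, v) = (3*pi/4, -4*pi/5): H = -1/7.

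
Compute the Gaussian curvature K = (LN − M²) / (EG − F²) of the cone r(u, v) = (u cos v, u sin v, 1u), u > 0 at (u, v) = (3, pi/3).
K = 0

Coefficients of the first fundamental form: E = 2, F = 0, G = u^2.
Coefficients of the second fundamental form: L = 0, M = 0, N = sqrt(2)*u^2/(2*Abs(u)).
Assemble K = (LN − M²)/(EG − F²) = 0. At (u, v) = (3, pi/3): K = 0.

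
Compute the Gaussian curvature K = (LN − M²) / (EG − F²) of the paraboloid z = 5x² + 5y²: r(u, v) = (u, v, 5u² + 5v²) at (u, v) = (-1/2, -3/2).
K = 100/63001

Coefficients of the first fundamental form: E = 100*u^2 + 1, F = 100*u*v, G = 100*v^2 + 1.
Coefficients of the second fundamental form: L = 10/sqrt(100*u^2 + 100*v^2 + 1), M = 0, N = 10/sqrt(100*u^2 + 100*v^2 + 1).
Assemble K = (LN − M²)/(EG − F²) = 100/(10000*u^4 + 20000*u^2*v^2 + 200*u^2 + 10000*v^4 + 200*v^2 + 1). At (u, v) = (-1/2, -3/2): K = 100/63001.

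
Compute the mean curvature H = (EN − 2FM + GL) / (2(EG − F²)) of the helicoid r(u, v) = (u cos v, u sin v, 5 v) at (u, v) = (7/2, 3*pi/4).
H = 0

With E = 1, F = 0, G = u^2 + 25, L = 0, M = -5/sqrt(u^2 + 25), N = 0, assemble
  H = (EN − 2FM + GL) / (2(EG − F²)) = 0.
At (u, v) = (7/2, 3*pi/4): H = 0.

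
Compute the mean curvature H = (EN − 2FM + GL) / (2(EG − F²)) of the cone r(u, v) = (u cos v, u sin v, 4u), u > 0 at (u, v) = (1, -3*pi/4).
H = 2*sqrt(17)/17

With E = 17, F = 0, G = u^2, L = 0, M = 0, N = 4*sqrt(17)*u^2/(17*Abs(u)), assemble
  H = (EN − 2FM + GL) / (2(EG − F²)) = 2*sqrt(17)/(17*Abs(u)).
At (u, v) = (1, -3*pi/4): H = 2*sqrt(17)/17.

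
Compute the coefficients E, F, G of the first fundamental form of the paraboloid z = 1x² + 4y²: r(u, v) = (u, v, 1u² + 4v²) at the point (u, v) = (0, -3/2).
E = 1;  F = 0;  G = 145

Partials: r_u = (1, 0, 2*u), r_v = (0, 1, 8*v). As functions of (u, v):
  E = r_u · r_u = 4*u^2 + 1,
  F = r_u · r_v = 16*u*v,
  G = r_v · r_v = 64*v^2 + 1.
Evaluating at (u, v) = (0, -3/2): E = 1, F = 0, G = 145.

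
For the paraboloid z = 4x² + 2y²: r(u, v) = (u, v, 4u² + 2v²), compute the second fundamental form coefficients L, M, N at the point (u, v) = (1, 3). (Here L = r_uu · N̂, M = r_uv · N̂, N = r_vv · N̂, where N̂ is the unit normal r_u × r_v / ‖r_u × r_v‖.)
L = 8*sqrt(209)/209;  M = 0;  N = 4*sqrt(209)/209

Compute the unit normal N̂(u, v) = (-8*u/sqrt(64*u^2 + 16*v^2 + 1), -4*v/sqrt(64*u^2 + 16*v^2 + 1), 1/sqrt(64*u^2 + 16*v^2 + 1)), and the second partials r_uu, r_uv, r_vv. Take dot products:
  L(u, v) = r_uu · N̂ = 8/sqrt(64*u^2 + 16*v^2 + 1),
  M(u, v) = r_uv · N̂ = 0,
  N(u, v) = r_vv · N̂ = 4/sqrt(64*u^2 + 16*v^2 + 1).
Evaluating at (u, v) = (1, 3):
  L = 8*sqrt(209)/209, M = 0, N = 4*sqrt(209)/209.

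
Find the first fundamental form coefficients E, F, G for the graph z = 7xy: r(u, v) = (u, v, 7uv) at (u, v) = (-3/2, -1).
E = 50;  F = 147/2;  G = 445/4

Partials: r_u = (1, 0, 7*v), r_v = (0, 1, 7*u). As functions of (u, v):
  E = r_u · r_u = 49*v^2 + 1,
  F = r_u · r_v = 49*u*v,
  G = r_v · r_v = 49*u^2 + 1.
Evaluating at (u, v) = (-3/2, -1): E = 50, F = 147/2, G = 445/4.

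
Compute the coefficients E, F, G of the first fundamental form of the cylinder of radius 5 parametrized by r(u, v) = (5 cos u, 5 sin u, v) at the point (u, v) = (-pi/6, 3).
E = 25;  F = 0;  G = 1

Partials: r_u = (-5*sin(u), 5*cos(u), 0), r_v = (0, 0, 1). As functions of (u, v):
  E = r_u · r_u = 25,
  F = r_u · r_v = 0,
  G = r_v · r_v = 1.
Evaluating at (u, v) = (-pi/6, 3): E = 25, F = 0, G = 1.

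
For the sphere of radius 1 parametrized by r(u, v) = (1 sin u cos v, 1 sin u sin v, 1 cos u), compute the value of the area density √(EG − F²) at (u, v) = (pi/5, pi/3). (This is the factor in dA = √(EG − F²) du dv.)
√(EG − F²)|_{(pi/5, pi/3)} = sqrt(10 - 2*sqrt(5))/4

E = 1, F = 0, G = sin(u)^2, so EG − F² = sin(u)^2. Taking the positive square root: √(EG − F²) = Abs(sin(u)). At (u, v) = (pi/5, pi/3): sqrt(10 - 2*sqrt(5))/4.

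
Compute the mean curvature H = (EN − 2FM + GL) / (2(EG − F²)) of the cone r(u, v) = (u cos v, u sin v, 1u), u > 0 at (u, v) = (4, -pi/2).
H = sqrt(2)/16

With E = 2, F = 0, G = u^2, L = 0, M = 0, N = sqrt(2)*u^2/(2*Abs(u)), assemble
  H = (EN − 2FM + GL) / (2(EG − F²)) = sqrt(2)/(4*Abs(u)).
At (u, v) = (4, -pi/2): H = sqrt(2)/16.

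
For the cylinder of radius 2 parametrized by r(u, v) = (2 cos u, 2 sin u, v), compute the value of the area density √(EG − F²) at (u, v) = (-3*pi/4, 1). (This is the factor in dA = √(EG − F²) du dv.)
√(EG − F²)|_{(-3*pi/4, 1)} = 2

E = 4, F = 0, G = 1, so EG − F² = 4. Taking the positive square root: √(EG − F²) = 2. At (u, v) = (-3*pi/4, 1): 2.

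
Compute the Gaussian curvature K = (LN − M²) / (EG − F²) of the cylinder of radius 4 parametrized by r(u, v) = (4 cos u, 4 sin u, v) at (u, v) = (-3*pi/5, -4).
K = 0

Coefficients of the first fundamental form: E = 16, F = 0, G = 1.
Coefficients of the second fundamental form: L = -4, M = 0, N = 0.
Assemble K = (LN − M²)/(EG − F²) = 0. At (u, v) = (-3*pi/5, -4): K = 0.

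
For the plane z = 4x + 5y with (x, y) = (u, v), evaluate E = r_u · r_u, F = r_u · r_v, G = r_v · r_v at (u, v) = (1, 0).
E = 17;  F = 20;  G = 26

Partials: r_u = (1, 0, 4), r_v = (0, 1, 5). As functions of (u, v):
  E = r_u · r_u = 17,
  F = r_u · r_v = 20,
  G = r_v · r_v = 26.
Evaluating at (u, v) = (1, 0): E = 17, F = 20, G = 26.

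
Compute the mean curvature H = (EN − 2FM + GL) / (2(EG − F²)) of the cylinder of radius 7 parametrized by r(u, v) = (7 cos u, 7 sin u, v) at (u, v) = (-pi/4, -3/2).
H = -1/14

With E = 49, F = 0, G = 1, L = -7, M = 0, N = 0, assemble
  H = (EN − 2FM + GL) / (2(EG − F²)) = -1/14.
At (u, v) = (-pi/4, -3/2): H = -1/14.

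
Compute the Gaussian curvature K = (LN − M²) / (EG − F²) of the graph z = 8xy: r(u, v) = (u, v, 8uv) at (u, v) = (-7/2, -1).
K = -64/720801

Coefficients of the first fundamental form: E = 64*v^2 + 1, F = 64*u*v, G = 64*u^2 + 1.
Coefficients of the second fundamental form: L = 0, M = 8/sqrt(64*u^2 + 64*v^2 + 1), N = 0.
Assemble K = (LN − M²)/(EG − F²) = -64/(4096*u^4 + 8192*u^2*v^2 + 128*u^2 + 4096*v^4 + 128*v^2 + 1). At (u, v) = (-7/2, -1): K = -64/720801.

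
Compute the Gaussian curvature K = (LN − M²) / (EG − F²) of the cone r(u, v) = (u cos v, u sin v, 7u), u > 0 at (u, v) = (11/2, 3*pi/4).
K = 0

Coefficients of the first fundamental form: E = 50, F = 0, G = u^2.
Coefficients of the second fundamental form: L = 0, M = 0, N = 7*sqrt(2)*u^2/(10*Abs(u)).
Assemble K = (LN − M²)/(EG − F²) = 0. At (u, v) = (11/2, 3*pi/4): K = 0.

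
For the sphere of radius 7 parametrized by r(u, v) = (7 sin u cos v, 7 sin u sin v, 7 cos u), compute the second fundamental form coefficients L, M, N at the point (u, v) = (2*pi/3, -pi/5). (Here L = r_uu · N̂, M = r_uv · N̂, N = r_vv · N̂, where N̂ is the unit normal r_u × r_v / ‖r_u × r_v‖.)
L = -7;  M = 0;  N = -21/4

Compute the unit normal N̂(u, v) = (sin(u)^2*cos(v)/Abs(sin(u)), sin(u)^2*sin(v)/Abs(sin(u)), sin(2*u)/(2*Abs(sin(u)))), and the second partials r_uu, r_uv, r_vv. Take dot products:
  L(u, v) = r_uu · N̂ = -7*sin(u)/Abs(sin(u)),
  M(u, v) = r_uv · N̂ = 0,
  N(u, v) = r_vv · N̂ = -7*sin(u)^3/Abs(sin(u)).
Evaluating at (u, v) = (2*pi/3, -pi/5):
  L = -7, M = 0, N = -21/4.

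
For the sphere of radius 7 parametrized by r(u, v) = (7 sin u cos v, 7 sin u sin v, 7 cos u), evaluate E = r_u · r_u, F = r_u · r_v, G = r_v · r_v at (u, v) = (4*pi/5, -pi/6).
E = 49;  F = 0;  G = 245/8 - 49*sqrt(5)/8

Partials: r_u = (7*cos(u)*cos(v), 7*sin(v)*cos(u), -7*sin(u)), r_v = (-7*sin(u)*sin(v), 7*sin(u)*cos(v), 0). As functions of (u, v):
  E = r_u · r_u = 49,
  F = r_u · r_v = 0,
  G = r_v · r_v = 49*sin(u)^2.
Evaluating at (u, v) = (4*pi/5, -pi/6): E = 49, F = 0, G = 245/8 - 49*sqrt(5)/8.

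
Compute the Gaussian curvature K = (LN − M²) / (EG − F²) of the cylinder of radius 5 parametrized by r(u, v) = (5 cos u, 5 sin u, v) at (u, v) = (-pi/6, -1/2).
K = 0

Coefficients of the first fundamental form: E = 25, F = 0, G = 1.
Coefficients of the second fundamental form: L = -5, M = 0, N = 0.
Assemble K = (LN − M²)/(EG − F²) = 0. At (u, v) = (-pi/6, -1/2): K = 0.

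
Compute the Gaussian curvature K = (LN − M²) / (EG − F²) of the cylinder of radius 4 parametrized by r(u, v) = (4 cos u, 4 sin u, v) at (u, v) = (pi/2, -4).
K = 0

Coefficients of the first fundamental form: E = 16, F = 0, G = 1.
Coefficients of the second fundamental form: L = -4, M = 0, N = 0.
Assemble K = (LN − M²)/(EG − F²) = 0. At (u, v) = (pi/2, -4): K = 0.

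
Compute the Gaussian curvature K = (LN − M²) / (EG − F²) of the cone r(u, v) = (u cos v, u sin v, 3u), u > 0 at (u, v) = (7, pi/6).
K = 0

Coefficients of the first fundamental form: E = 10, F = 0, G = u^2.
Coefficients of the second fundamental form: L = 0, M = 0, N = 3*sqrt(10)*u^2/(10*Abs(u)).
Assemble K = (LN − M²)/(EG − F²) = 0. At (u, v) = (7, pi/6): K = 0.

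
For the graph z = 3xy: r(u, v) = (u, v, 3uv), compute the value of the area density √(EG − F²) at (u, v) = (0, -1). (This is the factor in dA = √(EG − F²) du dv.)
√(EG − F²)|_{(0, -1)} = sqrt(10)

E = 9*v^2 + 1, F = 9*u*v, G = 9*u^2 + 1, so EG − F² = 9*u^2 + 9*v^2 + 1. Taking the positive square root: √(EG − F²) = sqrt(9*u^2 + 9*v^2 + 1). At (u, v) = (0, -1): sqrt(10).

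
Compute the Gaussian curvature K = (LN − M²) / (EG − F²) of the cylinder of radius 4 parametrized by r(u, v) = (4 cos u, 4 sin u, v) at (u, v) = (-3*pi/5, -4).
K = 0

Coefficients of the first fundamental form: E = 16, F = 0, G = 1.
Coefficients of the second fundamental form: L = -4, M = 0, N = 0.
Assemble K = (LN − M²)/(EG − F²) = 0. At (u, v) = (-3*pi/5, -4): K = 0.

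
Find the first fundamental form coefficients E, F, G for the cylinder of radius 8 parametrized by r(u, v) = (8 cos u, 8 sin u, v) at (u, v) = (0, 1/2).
E = 64;  F = 0;  G = 1

Partials: r_u = (-8*sin(u), 8*cos(u), 0), r_v = (0, 0, 1). As functions of (u, v):
  E = r_u · r_u = 64,
  F = r_u · r_v = 0,
  G = r_v · r_v = 1.
Evaluating at (u, v) = (0, 1/2): E = 64, F = 0, G = 1.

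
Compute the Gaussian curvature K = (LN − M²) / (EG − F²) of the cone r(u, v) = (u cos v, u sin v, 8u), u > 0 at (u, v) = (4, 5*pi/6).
K = 0

Coefficients of the first fundamental form: E = 65, F = 0, G = u^2.
Coefficients of the second fundamental form: L = 0, M = 0, N = 8*sqrt(65)*u^2/(65*Abs(u)).
Assemble K = (LN − M²)/(EG − F²) = 0. At (u, v) = (4, 5*pi/6): K = 0.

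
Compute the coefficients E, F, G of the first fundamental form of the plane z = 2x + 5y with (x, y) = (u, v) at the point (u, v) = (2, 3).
E = 5;  F = 10;  G = 26

Partials: r_u = (1, 0, 2), r_v = (0, 1, 5). As functions of (u, v):
  E = r_u · r_u = 5,
  F = r_u · r_v = 10,
  G = r_v · r_v = 26.
Evaluating at (u, v) = (2, 3): E = 5, F = 10, G = 26.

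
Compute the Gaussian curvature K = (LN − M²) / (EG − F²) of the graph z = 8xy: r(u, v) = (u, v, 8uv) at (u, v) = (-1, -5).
K = -64/2772225

Coefficients of the first fundamental form: E = 64*v^2 + 1, F = 64*u*v, G = 64*u^2 + 1.
Coefficients of the second fundamental form: L = 0, M = 8/sqrt(64*u^2 + 64*v^2 + 1), N = 0.
Assemble K = (LN − M²)/(EG − F²) = -64/(4096*u^4 + 8192*u^2*v^2 + 128*u^2 + 4096*v^4 + 128*v^2 + 1). At (u, v) = (-1, -5): K = -64/2772225.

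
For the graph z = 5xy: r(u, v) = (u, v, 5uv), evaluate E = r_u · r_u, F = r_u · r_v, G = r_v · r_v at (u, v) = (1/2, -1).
E = 26;  F = -25/2;  G = 29/4

Partials: r_u = (1, 0, 5*v), r_v = (0, 1, 5*u). As functions of (u, v):
  E = r_u · r_u = 25*v^2 + 1,
  F = r_u · r_v = 25*u*v,
  G = r_v · r_v = 25*u^2 + 1.
Evaluating at (u, v) = (1/2, -1): E = 26, F = -25/2, G = 29/4.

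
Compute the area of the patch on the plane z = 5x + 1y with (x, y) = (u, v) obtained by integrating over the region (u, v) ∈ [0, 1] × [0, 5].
Area = 15*sqrt(3)

Area = ∫∫ √(EG − F²) du dv with √(EG − F²) = 3*sqrt(3). Integrating over [0, 1] × [0, 5] gives 15*sqrt(3).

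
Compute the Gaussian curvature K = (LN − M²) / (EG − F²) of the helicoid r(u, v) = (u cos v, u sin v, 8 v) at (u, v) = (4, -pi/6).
K = -1/100

Coefficients of the first fundamental form: E = 1, F = 0, G = u^2 + 64.
Coefficients of the second fundamental form: L = 0, M = -8/sqrt(u^2 + 64), N = 0.
Assemble K = (LN − M²)/(EG − F²) = -64/(u^2 + 64)^2. At (u, v) = (4, -pi/6): K = -1/100.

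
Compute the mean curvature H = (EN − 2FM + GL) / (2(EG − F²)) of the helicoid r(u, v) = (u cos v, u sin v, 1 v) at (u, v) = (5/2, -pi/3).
H = 0

With E = 1, F = 0, G = u^2 + 1, L = 0, M = -1/sqrt(u^2 + 1), N = 0, assemble
  H = (EN − 2FM + GL) / (2(EG − F²)) = 0.
At (u, v) = (5/2, -pi/3): H = 0.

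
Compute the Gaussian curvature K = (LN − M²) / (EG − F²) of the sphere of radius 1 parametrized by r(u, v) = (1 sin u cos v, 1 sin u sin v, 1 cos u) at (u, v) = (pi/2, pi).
K = 1

Coefficients of the first fundamental form: E = 1, F = 0, G = sin(u)^2.
Coefficients of the second fundamental form: L = -sin(u)/Abs(sin(u)), M = 0, N = -sin(u)^3/Abs(sin(u)).
Assemble K = (LN − M²)/(EG − F²) = 1. At (u, v) = (pi/2, pi): K = 1.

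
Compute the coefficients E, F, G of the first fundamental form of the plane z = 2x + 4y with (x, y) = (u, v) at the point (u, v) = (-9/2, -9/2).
E = 5;  F = 8;  G = 17

Partials: r_u = (1, 0, 2), r_v = (0, 1, 4). As functions of (u, v):
  E = r_u · r_u = 5,
  F = r_u · r_v = 8,
  G = r_v · r_v = 17.
Evaluating at (u, v) = (-9/2, -9/2): E = 5, F = 8, G = 17.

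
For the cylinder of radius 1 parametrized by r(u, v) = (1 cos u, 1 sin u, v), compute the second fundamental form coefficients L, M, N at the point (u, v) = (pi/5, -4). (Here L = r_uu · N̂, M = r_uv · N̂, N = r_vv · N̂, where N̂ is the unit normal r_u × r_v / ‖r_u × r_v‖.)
L = -1;  M = 0;  N = 0

Compute the unit normal N̂(u, v) = (cos(u), sin(u), 0), and the second partials r_uu, r_uv, r_vv. Take dot products:
  L(u, v) = r_uu · N̂ = -1,
  M(u, v) = r_uv · N̂ = 0,
  N(u, v) = r_vv · N̂ = 0.
Evaluating at (u, v) = (pi/5, -4):
  L = -1, M = 0, N = 0.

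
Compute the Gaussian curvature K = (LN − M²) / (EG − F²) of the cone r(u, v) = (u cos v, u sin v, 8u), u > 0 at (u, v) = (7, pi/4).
K = 0

Coefficients of the first fundamental form: E = 65, F = 0, G = u^2.
Coefficients of the second fundamental form: L = 0, M = 0, N = 8*sqrt(65)*u^2/(65*Abs(u)).
Assemble K = (LN − M²)/(EG − F²) = 0. At (u, v) = (7, pi/4): K = 0.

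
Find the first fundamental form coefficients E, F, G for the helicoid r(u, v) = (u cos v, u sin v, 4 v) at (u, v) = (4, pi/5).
E = 1;  F = 0;  G = 32

Partials: r_u = (cos(v), sin(v), 0), r_v = (-u*sin(v), u*cos(v), 4). As functions of (u, v):
  E = r_u · r_u = 1,
  F = r_u · r_v = 0,
  G = r_v · r_v = u^2 + 16.
Evaluating at (u, v) = (4, pi/5): E = 1, F = 0, G = 32.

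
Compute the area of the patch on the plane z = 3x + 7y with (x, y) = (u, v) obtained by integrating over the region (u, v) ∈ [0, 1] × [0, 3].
Area = 3*sqrt(59)

Area = ∫∫ √(EG − F²) du dv with √(EG − F²) = sqrt(59). Integrating over [0, 1] × [0, 3] gives 3*sqrt(59).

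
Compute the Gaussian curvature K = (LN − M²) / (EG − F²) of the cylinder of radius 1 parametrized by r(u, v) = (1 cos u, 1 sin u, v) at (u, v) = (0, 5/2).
K = 0

Coefficients of the first fundamental form: E = 1, F = 0, G = 1.
Coefficients of the second fundamental form: L = -1, M = 0, N = 0.
Assemble K = (LN − M²)/(EG − F²) = 0. At (u, v) = (0, 5/2): K = 0.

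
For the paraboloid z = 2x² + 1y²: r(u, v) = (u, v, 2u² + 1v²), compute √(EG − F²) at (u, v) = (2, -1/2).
√(EG − F²)|_{(2, -1/2)} = sqrt(66)

E = 16*u^2 + 1, F = 8*u*v, G = 4*v^2 + 1; EG − F² = 16*u^2 + 4*v^2 + 1; √(EG − F²) = sqrt(16*u^2 + 4*v^2 + 1). At the given point: sqrt(66).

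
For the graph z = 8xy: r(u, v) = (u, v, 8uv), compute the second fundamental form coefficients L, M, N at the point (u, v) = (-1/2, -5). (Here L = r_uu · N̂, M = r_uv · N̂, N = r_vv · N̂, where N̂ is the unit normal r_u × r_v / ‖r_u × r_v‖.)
L = 0;  M = 8*sqrt(33)/231;  N = 0

Compute the unit normal N̂(u, v) = (-8*v/sqrt(64*u^2 + 64*v^2 + 1), -8*u/sqrt(64*u^2 + 64*v^2 + 1), 1/sqrt(64*u^2 + 64*v^2 + 1)), and the second partials r_uu, r_uv, r_vv. Take dot products:
  L(u, v) = r_uu · N̂ = 0,
  M(u, v) = r_uv · N̂ = 8/sqrt(64*u^2 + 64*v^2 + 1),
  N(u, v) = r_vv · N̂ = 0.
Evaluating at (u, v) = (-1/2, -5):
  L = 0, M = 8*sqrt(33)/231, N = 0.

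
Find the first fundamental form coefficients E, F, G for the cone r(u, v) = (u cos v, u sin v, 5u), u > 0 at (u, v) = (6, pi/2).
E = 26;  F = 0;  G = 36

Partials: r_u = (cos(v), sin(v), 5), r_v = (-u*sin(v), u*cos(v), 0). As functions of (u, v):
  E = r_u · r_u = 26,
  F = r_u · r_v = 0,
  G = r_v · r_v = u^2.
Evaluating at (u, v) = (6, pi/2): E = 26, F = 0, G = 36.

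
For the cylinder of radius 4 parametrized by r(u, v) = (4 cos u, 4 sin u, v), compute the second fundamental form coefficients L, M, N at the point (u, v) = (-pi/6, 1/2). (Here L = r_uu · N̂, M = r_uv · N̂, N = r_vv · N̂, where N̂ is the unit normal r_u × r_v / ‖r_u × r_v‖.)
L = -4;  M = 0;  N = 0

Compute the unit normal N̂(u, v) = (cos(u), sin(u), 0), and the second partials r_uu, r_uv, r_vv. Take dot products:
  L(u, v) = r_uu · N̂ = -4,
  M(u, v) = r_uv · N̂ = 0,
  N(u, v) = r_vv · N̂ = 0.
Evaluating at (u, v) = (-pi/6, 1/2):
  L = -4, M = 0, N = 0.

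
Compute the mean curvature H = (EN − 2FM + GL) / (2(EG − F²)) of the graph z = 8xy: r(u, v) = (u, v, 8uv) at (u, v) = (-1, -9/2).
H = -2304*sqrt(1361)/1852321

With E = 64*v^2 + 1, F = 64*u*v, G = 64*u^2 + 1, L = 0, M = 8/sqrt(64*u^2 + 64*v^2 + 1), N = 0, assemble
  H = (EN − 2FM + GL) / (2(EG − F²)) = -512*u*v/(64*u^2 + 64*v^2 + 1)^(3/2).
At (u, v) = (-1, -9/2): H = -2304*sqrt(1361)/1852321.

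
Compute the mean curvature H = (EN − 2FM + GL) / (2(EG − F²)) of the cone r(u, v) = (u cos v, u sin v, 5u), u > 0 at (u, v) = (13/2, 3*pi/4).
H = 5*sqrt(26)/338

With E = 26, F = 0, G = u^2, L = 0, M = 0, N = 5*sqrt(26)*u^2/(26*Abs(u)), assemble
  H = (EN − 2FM + GL) / (2(EG − F²)) = 5*sqrt(26)/(52*Abs(u)).
At (u, v) = (13/2, 3*pi/4): H = 5*sqrt(26)/338.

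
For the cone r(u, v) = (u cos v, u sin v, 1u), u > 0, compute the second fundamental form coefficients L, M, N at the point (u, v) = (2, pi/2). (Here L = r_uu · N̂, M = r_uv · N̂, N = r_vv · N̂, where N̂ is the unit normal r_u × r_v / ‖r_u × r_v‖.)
L = 0;  M = 0;  N = sqrt(2)

Compute the unit normal N̂(u, v) = (-sqrt(2)*u*cos(v)/(2*Abs(u)), -sqrt(2)*u*sin(v)/(2*Abs(u)), sqrt(2)*u/(2*Abs(u))), and the second partials r_uu, r_uv, r_vv. Take dot products:
  L(u, v) = r_uu · N̂ = 0,
  M(u, v) = r_uv · N̂ = 0,
  N(u, v) = r_vv · N̂ = sqrt(2)*u^2/(2*Abs(u)).
Evaluating at (u, v) = (2, pi/2):
  L = 0, M = 0, N = sqrt(2).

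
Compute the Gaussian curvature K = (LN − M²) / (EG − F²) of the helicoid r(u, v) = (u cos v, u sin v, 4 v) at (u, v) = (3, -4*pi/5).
K = -16/625

Coefficients of the first fundamental form: E = 1, F = 0, G = u^2 + 16.
Coefficients of the second fundamental form: L = 0, M = -4/sqrt(u^2 + 16), N = 0.
Assemble K = (LN − M²)/(EG − F²) = -16/(u^2 + 16)^2. At (u, v) = (3, -4*pi/5): K = -16/625.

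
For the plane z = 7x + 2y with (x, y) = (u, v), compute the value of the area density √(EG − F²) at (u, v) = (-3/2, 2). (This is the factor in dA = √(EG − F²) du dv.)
√(EG − F²)|_{(-3/2, 2)} = 3*sqrt(6)

E = 50, F = 14, G = 5, so EG − F² = 54. Taking the positive square root: √(EG − F²) = 3*sqrt(6). At (u, v) = (-3/2, 2): 3*sqrt(6).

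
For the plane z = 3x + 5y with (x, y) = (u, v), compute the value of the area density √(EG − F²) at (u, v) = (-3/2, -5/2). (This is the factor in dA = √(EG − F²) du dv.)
√(EG − F²)|_{(-3/2, -5/2)} = sqrt(35)

E = 10, F = 15, G = 26, so EG − F² = 35. Taking the positive square root: √(EG − F²) = sqrt(35). At (u, v) = (-3/2, -5/2): sqrt(35).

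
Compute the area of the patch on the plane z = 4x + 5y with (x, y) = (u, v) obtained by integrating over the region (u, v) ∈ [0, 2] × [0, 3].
Area = 6*sqrt(42)

Area = ∫∫ √(EG − F²) du dv with √(EG − F²) = sqrt(42). Integrating over [0, 2] × [0, 3] gives 6*sqrt(42).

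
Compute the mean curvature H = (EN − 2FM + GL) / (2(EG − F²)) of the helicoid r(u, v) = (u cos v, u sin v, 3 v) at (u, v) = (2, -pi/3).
H = 0

With E = 1, F = 0, G = u^2 + 9, L = 0, M = -3/sqrt(u^2 + 9), N = 0, assemble
  H = (EN − 2FM + GL) / (2(EG − F²)) = 0.
At (u, v) = (2, -pi/3): H = 0.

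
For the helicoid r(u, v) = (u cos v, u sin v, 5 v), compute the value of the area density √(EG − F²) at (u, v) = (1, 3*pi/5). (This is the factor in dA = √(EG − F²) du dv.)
√(EG − F²)|_{(1, 3*pi/5)} = sqrt(26)

E = 1, F = 0, G = u^2 + 25, so EG − F² = u^2 + 25. Taking the positive square root: √(EG − F²) = sqrt(u^2 + 25). At (u, v) = (1, 3*pi/5): sqrt(26).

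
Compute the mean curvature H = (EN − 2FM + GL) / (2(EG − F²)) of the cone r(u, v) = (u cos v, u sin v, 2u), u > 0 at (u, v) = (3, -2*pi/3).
H = sqrt(5)/15

With E = 5, F = 0, G = u^2, L = 0, M = 0, N = 2*sqrt(5)*u^2/(5*Abs(u)), assemble
  H = (EN − 2FM + GL) / (2(EG − F²)) = sqrt(5)/(5*Abs(u)).
At (u, v) = (3, -2*pi/3): H = sqrt(5)/15.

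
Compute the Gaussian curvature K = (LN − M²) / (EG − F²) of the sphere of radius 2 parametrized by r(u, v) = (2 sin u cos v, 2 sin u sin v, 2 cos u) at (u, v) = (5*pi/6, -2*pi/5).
K = 1/4

Coefficients of the first fundamental form: E = 4, F = 0, G = 4*sin(u)^2.
Coefficients of the second fundamental form: L = -2*sin(u)/Abs(sin(u)), M = 0, N = -2*sin(u)^3/Abs(sin(u)).
Assemble K = (LN − M²)/(EG − F²) = 1/4. At (u, v) = (5*pi/6, -2*pi/5): K = 1/4.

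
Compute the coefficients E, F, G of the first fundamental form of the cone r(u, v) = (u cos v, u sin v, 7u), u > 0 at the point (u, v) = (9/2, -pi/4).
E = 50;  F = 0;  G = 81/4

Partials: r_u = (cos(v), sin(v), 7), r_v = (-u*sin(v), u*cos(v), 0). As functions of (u, v):
  E = r_u · r_u = 50,
  F = r_u · r_v = 0,
  G = r_v · r_v = u^2.
Evaluating at (u, v) = (9/2, -pi/4): E = 50, F = 0, G = 81/4.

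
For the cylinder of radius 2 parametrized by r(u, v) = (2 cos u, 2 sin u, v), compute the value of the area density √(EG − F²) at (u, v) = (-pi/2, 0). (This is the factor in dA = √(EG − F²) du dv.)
√(EG − F²)|_{(-pi/2, 0)} = 2

E = 4, F = 0, G = 1, so EG − F² = 4. Taking the positive square root: √(EG − F²) = 2. At (u, v) = (-pi/2, 0): 2.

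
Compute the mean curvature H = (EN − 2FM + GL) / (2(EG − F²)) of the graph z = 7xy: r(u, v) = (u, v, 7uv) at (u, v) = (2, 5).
H = -1715*sqrt(158)/337014

With E = 49*v^2 + 1, F = 49*u*v, G = 49*u^2 + 1, L = 0, M = 7/sqrt(49*u^2 + 49*v^2 + 1), N = 0, assemble
  H = (EN − 2FM + GL) / (2(EG − F²)) = -343*u*v/(49*u^2 + 49*v^2 + 1)^(3/2).
At (u, v) = (2, 5): H = -1715*sqrt(158)/337014.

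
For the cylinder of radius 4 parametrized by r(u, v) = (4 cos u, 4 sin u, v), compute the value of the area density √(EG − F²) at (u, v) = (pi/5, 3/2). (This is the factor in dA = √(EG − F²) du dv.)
√(EG − F²)|_{(pi/5, 3/2)} = 4

E = 16, F = 0, G = 1, so EG − F² = 16. Taking the positive square root: √(EG − F²) = 4. At (u, v) = (pi/5, 3/2): 4.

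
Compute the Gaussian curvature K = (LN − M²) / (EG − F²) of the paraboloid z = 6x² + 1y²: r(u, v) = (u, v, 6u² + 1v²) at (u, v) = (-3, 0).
K = 24/1682209

Coefficients of the first fundamental form: E = 144*u^2 + 1, F = 24*u*v, G = 4*v^2 + 1.
Coefficients of the second fundamental form: L = 12/sqrt(144*u^2 + 4*v^2 + 1), M = 0, N = 2/sqrt(144*u^2 + 4*v^2 + 1).
Assemble K = (LN − M²)/(EG − F²) = 24/(20736*u^4 + 1152*u^2*v^2 + 288*u^2 + 16*v^4 + 8*v^2 + 1). At (u, v) = (-3, 0): K = 24/1682209.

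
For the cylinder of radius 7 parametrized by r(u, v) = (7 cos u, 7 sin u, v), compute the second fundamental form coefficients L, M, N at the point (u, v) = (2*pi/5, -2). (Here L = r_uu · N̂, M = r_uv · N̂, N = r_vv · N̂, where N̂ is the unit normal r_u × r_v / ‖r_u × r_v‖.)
L = -7;  M = 0;  N = 0

Compute the unit normal N̂(u, v) = (cos(u), sin(u), 0), and the second partials r_uu, r_uv, r_vv. Take dot products:
  L(u, v) = r_uu · N̂ = -7,
  M(u, v) = r_uv · N̂ = 0,
  N(u, v) = r_vv · N̂ = 0.
Evaluating at (u, v) = (2*pi/5, -2):
  L = -7, M = 0, N = 0.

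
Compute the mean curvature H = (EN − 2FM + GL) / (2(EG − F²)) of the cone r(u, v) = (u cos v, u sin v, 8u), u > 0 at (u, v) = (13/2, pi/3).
H = 8*sqrt(65)/845

With E = 65, F = 0, G = u^2, L = 0, M = 0, N = 8*sqrt(65)*u^2/(65*Abs(u)), assemble
  H = (EN − 2FM + GL) / (2(EG − F²)) = 4*sqrt(65)/(65*Abs(u)).
At (u, v) = (13/2, pi/3): H = 8*sqrt(65)/845.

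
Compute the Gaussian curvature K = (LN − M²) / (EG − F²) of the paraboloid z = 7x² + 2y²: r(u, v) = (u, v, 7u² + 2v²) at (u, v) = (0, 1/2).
K = 56/25

Coefficients of the first fundamental form: E = 196*u^2 + 1, F = 56*u*v, G = 16*v^2 + 1.
Coefficients of the second fundamental form: L = 14/sqrt(196*u^2 + 16*v^2 + 1), M = 0, N = 4/sqrt(196*u^2 + 16*v^2 + 1).
Assemble K = (LN − M²)/(EG − F²) = 56/(38416*u^4 + 6272*u^2*v^2 + 392*u^2 + 256*v^4 + 32*v^2 + 1). At (u, v) = (0, 1/2): K = 56/25.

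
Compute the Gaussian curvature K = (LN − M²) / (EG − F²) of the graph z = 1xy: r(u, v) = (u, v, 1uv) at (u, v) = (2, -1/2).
K = -16/441

Coefficients of the first fundamental form: E = v^2 + 1, F = u*v, G = u^2 + 1.
Coefficients of the second fundamental form: L = 0, M = 1/sqrt(u^2 + v^2 + 1), N = 0.
Assemble K = (LN − M²)/(EG − F²) = 1/((u^2*v^2 - (u^2 + 1)*(v^2 + 1))*(u^2 + v^2 + 1)). At (u, v) = (2, -1/2): K = -16/441.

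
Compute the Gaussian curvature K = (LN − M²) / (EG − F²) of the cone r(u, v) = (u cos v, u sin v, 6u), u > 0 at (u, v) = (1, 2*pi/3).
K = 0

Coefficients of the first fundamental form: E = 37, F = 0, G = u^2.
Coefficients of the second fundamental form: L = 0, M = 0, N = 6*sqrt(37)*u^2/(37*Abs(u)).
Assemble K = (LN − M²)/(EG − F²) = 0. At (u, v) = (1, 2*pi/3): K = 0.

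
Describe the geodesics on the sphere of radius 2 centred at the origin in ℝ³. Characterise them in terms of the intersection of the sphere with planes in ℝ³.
Geodesics on the sphere of radius 2 are great circles — circles of radius 2 obtained as the intersection of the sphere with planes through the origin (the centre of the sphere).

A curve α(t) of nonzero constant speed on the sphere of radius 2 is a geodesic iff its acceleration α̈ is everywhere normal to the surface, i.e. parallel to the radial vector α(t). Then d/dt(α × α̇) = α̇ × α̇ + α × α̈ = 0, so α × α̇ is a constant vector n ≠ 0 and α(t) · n = 0 for all t: α lies in the plane through the origin with normal n. The intersection of that plane with the sphere is a circle of radius 2 (a great circle). Conversely, a great circle traversed at constant speed has centripetal acceleration pointing at the origin, hence normal to the sphere, so every great circle is a geodesic.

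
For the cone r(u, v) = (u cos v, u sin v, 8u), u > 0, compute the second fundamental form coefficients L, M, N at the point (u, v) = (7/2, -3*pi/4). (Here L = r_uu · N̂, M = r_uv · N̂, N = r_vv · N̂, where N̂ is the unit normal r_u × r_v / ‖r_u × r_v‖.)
L = 0;  M = 0;  N = 28*sqrt(65)/65

Compute the unit normal N̂(u, v) = (-8*sqrt(65)*u*cos(v)/(65*Abs(u)), -8*sqrt(65)*u*sin(v)/(65*Abs(u)), sqrt(65)*u/(65*Abs(u))), and the second partials r_uu, r_uv, r_vv. Take dot products:
  L(u, v) = r_uu · N̂ = 0,
  M(u, v) = r_uv · N̂ = 0,
  N(u, v) = r_vv · N̂ = 8*sqrt(65)*u^2/(65*Abs(u)).
Evaluating at (u, v) = (7/2, -3*pi/4):
  L = 0, M = 0, N = 28*sqrt(65)/65.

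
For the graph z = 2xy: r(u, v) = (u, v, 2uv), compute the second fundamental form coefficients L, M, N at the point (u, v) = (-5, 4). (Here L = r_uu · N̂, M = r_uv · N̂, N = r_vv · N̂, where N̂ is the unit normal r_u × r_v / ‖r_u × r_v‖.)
L = 0;  M = 2*sqrt(165)/165;  N = 0

Compute the unit normal N̂(u, v) = (-2*v/sqrt(4*u^2 + 4*v^2 + 1), -2*u/sqrt(4*u^2 + 4*v^2 + 1), 1/sqrt(4*u^2 + 4*v^2 + 1)), and the second partials r_uu, r_uv, r_vv. Take dot products:
  L(u, v) = r_uu · N̂ = 0,
  M(u, v) = r_uv · N̂ = 2/sqrt(4*u^2 + 4*v^2 + 1),
  N(u, v) = r_vv · N̂ = 0.
Evaluating at (u, v) = (-5, 4):
  L = 0, M = 2*sqrt(165)/165, N = 0.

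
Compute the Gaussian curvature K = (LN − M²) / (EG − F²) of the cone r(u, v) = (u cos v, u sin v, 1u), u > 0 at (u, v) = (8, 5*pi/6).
K = 0

Coefficients of the first fundamental form: E = 2, F = 0, G = u^2.
Coefficients of the second fundamental form: L = 0, M = 0, N = sqrt(2)*u^2/(2*Abs(u)).
Assemble K = (LN − M²)/(EG − F²) = 0. At (u, v) = (8, 5*pi/6): K = 0.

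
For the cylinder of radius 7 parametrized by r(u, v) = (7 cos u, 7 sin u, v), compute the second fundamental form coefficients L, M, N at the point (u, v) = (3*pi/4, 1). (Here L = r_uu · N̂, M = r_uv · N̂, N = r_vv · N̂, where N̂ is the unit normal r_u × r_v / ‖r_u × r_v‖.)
L = -7;  M = 0;  N = 0

Compute the unit normal N̂(u, v) = (cos(u), sin(u), 0), and the second partials r_uu, r_uv, r_vv. Take dot products:
  L(u, v) = r_uu · N̂ = -7,
  M(u, v) = r_uv · N̂ = 0,
  N(u, v) = r_vv · N̂ = 0.
Evaluating at (u, v) = (3*pi/4, 1):
  L = -7, M = 0, N = 0.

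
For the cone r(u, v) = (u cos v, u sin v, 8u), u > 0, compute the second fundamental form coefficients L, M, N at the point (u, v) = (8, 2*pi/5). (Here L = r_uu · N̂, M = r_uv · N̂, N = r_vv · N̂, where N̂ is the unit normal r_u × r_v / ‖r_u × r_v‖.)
L = 0;  M = 0;  N = 64*sqrt(65)/65

Compute the unit normal N̂(u, v) = (-8*sqrt(65)*u*cos(v)/(65*Abs(u)), -8*sqrt(65)*u*sin(v)/(65*Abs(u)), sqrt(65)*u/(65*Abs(u))), and the second partials r_uu, r_uv, r_vv. Take dot products:
  L(u, v) = r_uu · N̂ = 0,
  M(u, v) = r_uv · N̂ = 0,
  N(u, v) = r_vv · N̂ = 8*sqrt(65)*u^2/(65*Abs(u)).
Evaluating at (u, v) = (8, 2*pi/5):
  L = 0, M = 0, N = 64*sqrt(65)/65.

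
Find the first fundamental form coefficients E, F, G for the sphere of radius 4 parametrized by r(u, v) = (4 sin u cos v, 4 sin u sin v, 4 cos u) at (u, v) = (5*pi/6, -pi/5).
E = 16;  F = 0;  G = 4

Partials: r_u = (4*cos(u)*cos(v), 4*sin(v)*cos(u), -4*sin(u)), r_v = (-4*sin(u)*sin(v), 4*sin(u)*cos(v), 0). As functions of (u, v):
  E = r_u · r_u = 16,
  F = r_u · r_v = 0,
  G = r_v · r_v = 16*sin(u)^2.
Evaluating at (u, v) = (5*pi/6, -pi/5): E = 16, F = 0, G = 4.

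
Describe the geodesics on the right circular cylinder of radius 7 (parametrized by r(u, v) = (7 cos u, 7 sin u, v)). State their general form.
The cylinder is flat (K = 0) and locally isometric to the plane via the development (u, v) ↦ (7 u, v). Geodesics are the pre-images of straight lines: circles (v constant), vertical lines (u constant), and helices (v = c · u + d) for constants c, d.

A right cylinder has E = 7², F = 0, G = 1, so EG − F² = 7², and L = −7, M = N = 0, giving K = (LN − M²)/(EG − F²) = 0 everywhere. A flat surface is locally isometric to the Euclidean plane via the map (u, v) ↦ (7 u, v). Straight lines in the (x̃, ỹ) plane pull back to: (a) horizontal circles (v = const), (b) vertical generators (u = const), and (c) helices (7 u tan θ = v, i.e. v = c · u + d).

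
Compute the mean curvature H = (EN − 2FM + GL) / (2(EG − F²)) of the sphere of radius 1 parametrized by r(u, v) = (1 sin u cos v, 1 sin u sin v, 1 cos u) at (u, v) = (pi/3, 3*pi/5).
H = -1

With E = 1, F = 0, G = sin(u)^2, L = -sin(u)/Abs(sin(u)), M = 0, N = -sin(u)^3/Abs(sin(u)), assemble
  H = (EN − 2FM + GL) / (2(EG − F²)) = -sin(u)/Abs(sin(u)).
At (u, v) = (pi/3, 3*pi/5): H = -1.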